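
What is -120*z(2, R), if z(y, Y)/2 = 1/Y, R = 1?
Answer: -240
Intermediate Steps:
z(y, Y) = 2/Y
-120*z(2, R) = -240/1 = -240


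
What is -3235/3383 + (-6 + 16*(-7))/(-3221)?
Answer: -10020741/10896643 ≈ -0.91962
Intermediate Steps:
-3235/3383 + (-6 + 16*(-7))/(-3221) = -3235*1/3383 + (-6 - 112)*(-1/3221) = -3235/3383 - 118*(-1/3221) = -3235/3383 + 118/3221 = -10020741/10896643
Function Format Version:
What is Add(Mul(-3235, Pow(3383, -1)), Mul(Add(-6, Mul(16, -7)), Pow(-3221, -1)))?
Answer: Rational(-10020741, 10896643) ≈ -0.91962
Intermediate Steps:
Add(Mul(-3235, Pow(3383, -1)), Mul(Add(-6, Mul(16, -7)), Pow(-3221, -1))) = Add(Mul(-3235, Rational(1, 3383)), Mul(Add(-6, -112), Rational(-1, 3221))) = Add(Rational(-3235, 3383), Mul(-118, Rational(-1, 3221))) = Add(Rational(-3235, 3383), Rational(118, 3221)) = Rational(-10020741, 10896643)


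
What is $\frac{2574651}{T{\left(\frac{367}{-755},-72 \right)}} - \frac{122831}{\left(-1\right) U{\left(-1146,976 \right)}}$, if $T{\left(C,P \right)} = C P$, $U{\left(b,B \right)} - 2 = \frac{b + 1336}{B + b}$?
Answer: $\frac{3123503349}{14680} \approx 2.1277 \cdot 10^{5}$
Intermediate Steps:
$U{\left(b,B \right)} = 2 + \frac{1336 + b}{B + b}$ ($U{\left(b,B \right)} = 2 + \frac{b + 1336}{B + b} = 2 + \frac{1336 + b}{B + b}$)
$\frac{2574651}{T{\left(\frac{367}{-755},-72 \right)}} - \frac{122831}{\left(-1\right) U{\left(-1146,976 \right)}} = \frac{2574651}{\frac{367}{-755} \left(-72\right)} - \frac{122831}{\left(-1\right) \frac{1336 + 2 \cdot 976 + 3 \left(-1146\right)}{976 - 1146}} = \frac{2574651}{367 \left(- \frac{1}{755}\right) \left(-72\right)} - \frac{122831}{\left(-1\right) \frac{1336 + 1952 - 3438}{-170}} = \frac{2574651}{\left(- \frac{367}{755}\right) \left(-72\right)} - \frac{122831}{\left(-1\right) \left(\left(- \frac{1}{170}\right) \left(-150\right)\right)} = \frac{2574651}{\frac{26424}{755}} - \frac{122831}{\left(-1\right) \frac{15}{17}} = 2574651 \cdot \frac{755}{26424} - \frac{122831}{- \frac{15}{17}} = \frac{647953835}{8808} - - \frac{2088127}{15} = \frac{647953835}{8808} + \frac{2088127}{15} = \frac{3123503349}{14680}$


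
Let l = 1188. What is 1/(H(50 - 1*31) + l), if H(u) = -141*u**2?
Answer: -1/49713 ≈ -2.0115e-5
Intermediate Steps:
1/(H(50 - 1*31) + l) = 1/(-141*(50 - 1*31)**2 + 1188) = 1/(-141*(50 - 31)**2 + 1188) = 1/(-141*19**2 + 1188) = 1/(-141*361 + 1188) = 1/(-50901 + 1188) = 1/(-49713) = -1/49713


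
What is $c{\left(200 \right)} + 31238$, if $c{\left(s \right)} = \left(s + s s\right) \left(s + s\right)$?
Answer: $16111238$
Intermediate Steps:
$c{\left(s \right)} = 2 s \left(s + s^{2}\right)$ ($c{\left(s \right)} = \left(s + s^{2}\right) 2 s = 2 s \left(s + s^{2}\right)$)
$c{\left(200 \right)} + 31238 = 2 \cdot 200^{2} \left(1 + 200\right) + 31238 = 2 \cdot 40000 \cdot 201 + 31238 = 16080000 + 31238 = 16111238$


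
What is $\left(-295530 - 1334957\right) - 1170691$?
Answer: $-2801178$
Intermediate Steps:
$\left(-295530 - 1334957\right) - 1170691 = -1630487 - 1170691 = -2801178$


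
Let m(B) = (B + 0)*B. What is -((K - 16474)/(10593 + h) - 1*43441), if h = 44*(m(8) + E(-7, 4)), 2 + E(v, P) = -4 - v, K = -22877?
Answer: 584451124/13453 ≈ 43444.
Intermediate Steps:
E(v, P) = -6 - v (E(v, P) = -2 + (-4 - v) = -6 - v)
m(B) = B² (m(B) = B*B = B²)
h = 2860 (h = 44*(8² + (-6 - 1*(-7))) = 44*(64 + (-6 + 7)) = 44*(64 + 1) = 44*65 = 2860)
-((K - 16474)/(10593 + h) - 1*43441) = -((-22877 - 16474)/(10593 + 2860) - 1*43441) = -(-39351/13453 - 43441) = -1*(-584451124/13453) = 584451124/13453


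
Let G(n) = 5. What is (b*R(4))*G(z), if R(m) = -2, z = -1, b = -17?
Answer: 170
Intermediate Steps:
(b*R(4))*G(z) = -17*(-2)*5 = 34*5 = 170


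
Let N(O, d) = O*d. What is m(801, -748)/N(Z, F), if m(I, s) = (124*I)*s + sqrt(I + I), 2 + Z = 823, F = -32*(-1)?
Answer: -4643397/1642 + 3*sqrt(178)/26272 ≈ -2827.9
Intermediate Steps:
F = 32
Z = 821 (Z = -2 + 823 = 821)
m(I, s) = sqrt(2)*sqrt(I) + 124*I*s (m(I, s) = 124*I*s + sqrt(2*I) = 124*I*s + sqrt(2)*sqrt(I) = sqrt(2)*sqrt(I) + 124*I*s)
m(801, -748)/N(Z, F) = (sqrt(2)*sqrt(801) + 124*801*(-748))/((821*32)) = (sqrt(2)*(3*sqrt(89)) - 74294352)/26272 = (3*sqrt(178) - 74294352)*(1/26272) = (-74294352 + 3*sqrt(178))*(1/26272) = -4643397/1642 + 3*sqrt(178)/26272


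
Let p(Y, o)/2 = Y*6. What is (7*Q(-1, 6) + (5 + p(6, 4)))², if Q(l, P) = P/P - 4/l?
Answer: 12544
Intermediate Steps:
p(Y, o) = 12*Y (p(Y, o) = 2*(Y*6) = 2*(6*Y) = 12*Y)
Q(l, P) = 1 - 4/l
(7*Q(-1, 6) + (5 + p(6, 4)))² = (7*((-4 - 1)/(-1)) + (5 + 12*6))² = (7*(-1*(-5)) + (5 + 72))² = (7*5 + 77)² = (35 + 77)² = 112² = 12544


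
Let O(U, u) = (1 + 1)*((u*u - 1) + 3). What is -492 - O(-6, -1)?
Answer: -498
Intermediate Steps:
O(U, u) = 4 + 2*u² (O(U, u) = 2*((u² - 1) + 3) = 2*((-1 + u²) + 3) = 2*(2 + u²) = 4 + 2*u²)
-492 - O(-6, -1) = -492 - (4 + 2*(-1)²) = -492 - (4 + 2*1) = -492 - (4 + 2) = -492 - 1*6 = -492 - 6 = -498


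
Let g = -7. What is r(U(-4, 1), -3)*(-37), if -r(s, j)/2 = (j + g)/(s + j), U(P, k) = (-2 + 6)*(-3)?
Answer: 148/3 ≈ 49.333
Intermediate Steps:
U(P, k) = -12 (U(P, k) = 4*(-3) = -12)
r(s, j) = -2*(-7 + j)/(j + s) (r(s, j) = -2*(j - 7)/(s + j) = -2*(-7 + j)/(j + s))
r(U(-4, 1), -3)*(-37) = (2*(7 - 1*(-3))/(-3 - 12))*(-37) = (2*(7 + 3)/(-15))*(-37) = (2*(-1/15)*10)*(-37) = -4/3*(-37) = 148/3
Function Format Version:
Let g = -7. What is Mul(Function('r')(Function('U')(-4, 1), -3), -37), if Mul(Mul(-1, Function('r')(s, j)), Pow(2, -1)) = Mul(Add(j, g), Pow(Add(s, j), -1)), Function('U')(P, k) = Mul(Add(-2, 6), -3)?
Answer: Rational(148, 3) ≈ 49.333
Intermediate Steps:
Function('U')(P, k) = -12 (Function('U')(P, k) = Mul(4, -3) = -12)
Function('r')(s, j) = Mul(-2, Pow(Add(j, s), -1), Add(-7, j)) (Function('r')(s, j) = Mul(-2, Mul(Add(j, -7), Pow(Add(s, j), -1))) = Mul(-2, Mul(Add(-7, j), Pow(Add(j, s), -1))) = Mul(-2, Mul(Pow(Add(j, s), -1), Add(-7, j))) = Mul(-2, Pow(Add(j, s), -1), Add(-7, j)))
Mul(Function('r')(Function('U')(-4, 1), -3), -37) = Mul(Mul(2, Pow(Add(-3, -12), -1), Add(7, Mul(-1, -3))), -37) = Mul(Mul(2, Pow(-15, -1), Add(7, 3)), -37) = Mul(Mul(2, Rational(-1, 15), 10), -37) = Mul(Rational(-4, 3), -37) = Rational(148, 3)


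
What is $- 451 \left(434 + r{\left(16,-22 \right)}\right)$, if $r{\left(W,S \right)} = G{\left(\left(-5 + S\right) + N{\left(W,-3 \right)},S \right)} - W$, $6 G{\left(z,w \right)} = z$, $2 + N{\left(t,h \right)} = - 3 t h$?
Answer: $- \frac{1182973}{6} \approx -1.9716 \cdot 10^{5}$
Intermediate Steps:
$N{\left(t,h \right)} = -2 - 3 h t$ ($N{\left(t,h \right)} = -2 + - 3 t h = -2 - 3 h t$)
$G{\left(z,w \right)} = \frac{z}{6}$
$r{\left(W,S \right)} = - \frac{7}{6} + \frac{W}{2} + \frac{S}{6}$ ($r{\left(W,S \right)} = \frac{\left(-5 + S\right) - \left(2 - 9 W\right)}{6} - W = \frac{\left(-5 + S\right) + \left(-2 + 9 W\right)}{6} - W = \frac{-7 + S + 9 W}{6} - W = \left(- \frac{7}{6} + \frac{S}{6} + \frac{3 W}{2}\right) - W = - \frac{7}{6} + \frac{W}{2} + \frac{S}{6}$)
$- 451 \left(434 + r{\left(16,-22 \right)}\right) = - 451 \left(434 + \left(- \frac{7}{6} + \frac{1}{2} \cdot 16 + \frac{1}{6} \left(-22\right)\right)\right) = - 451 \left(434 - - \frac{19}{6}\right) = - 451 \left(434 + \frac{19}{6}\right) = \left(-451\right) \frac{2623}{6} = - \frac{1182973}{6}$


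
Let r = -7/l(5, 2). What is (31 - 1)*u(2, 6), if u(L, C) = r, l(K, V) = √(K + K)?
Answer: -21*√10 ≈ -66.408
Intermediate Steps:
l(K, V) = √2*√K (l(K, V) = √(2*K) = √2*√K)
r = -7*√10/10 ≈ -2.2136
u(L, C) = -7*√10/10
(31 - 1)*u(2, 6) = (31 - 1)*(-7*√10/10) = 30*(-7*√10/10) = -21*√10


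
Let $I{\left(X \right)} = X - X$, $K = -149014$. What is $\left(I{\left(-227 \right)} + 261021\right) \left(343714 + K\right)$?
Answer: $50820788700$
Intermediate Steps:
$I{\left(X \right)} = 0$
$\left(I{\left(-227 \right)} + 261021\right) \left(343714 + K\right) = \left(0 + 261021\right) \left(343714 - 149014\right) = 261021 \cdot 194700 = 50820788700$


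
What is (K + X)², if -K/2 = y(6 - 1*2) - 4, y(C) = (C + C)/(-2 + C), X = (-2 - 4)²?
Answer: 1296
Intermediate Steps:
X = 36 (X = (-6)² = 36)
y(C) = 2*C/(-2 + C) (y(C) = (2*C)/(-2 + C) = 2*C/(-2 + C))
K = 0 (K = -2*(2*(6 - 1*2)/(-2 + (6 - 1*2)) - 4) = -2*(2*(6 - 2)/(-2 + (6 - 2)) - 4) = -2*(2*4/(-2 + 4) - 4) = -2*(2*4/2 - 4) = -2*(2*4*(½) - 4) = -2*(4 - 4) = -2*0 = 0)
(K + X)² = (0 + 36)² = 36² = 1296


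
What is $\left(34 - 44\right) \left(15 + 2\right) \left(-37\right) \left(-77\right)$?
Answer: $-484330$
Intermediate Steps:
$\left(34 - 44\right) \left(15 + 2\right) \left(-37\right) \left(-77\right) = \left(-10\right) 17 \left(-37\right) \left(-77\right) = \left(-170\right) \left(-37\right) \left(-77\right) = 6290 \left(-77\right) = -484330$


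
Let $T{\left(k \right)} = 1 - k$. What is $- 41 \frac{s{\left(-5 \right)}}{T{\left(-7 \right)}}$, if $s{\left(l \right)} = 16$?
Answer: $-82$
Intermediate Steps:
$- 41 \frac{s{\left(-5 \right)}}{T{\left(-7 \right)}} = - 41 \frac{16}{1 - -7} = - 41 \frac{16}{1 + 7} = - 41 \cdot \frac{16}{8} = - 41 \cdot 16 \cdot \frac{1}{8} = \left(-41\right) 2 = -82$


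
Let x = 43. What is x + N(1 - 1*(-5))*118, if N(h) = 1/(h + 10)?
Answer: 403/8 ≈ 50.375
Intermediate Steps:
N(h) = 1/(10 + h)
x + N(1 - 1*(-5))*118 = 43 + 118/(10 + (1 - 1*(-5))) = 43 + 118/(10 + (1 + 5)) = 43 + 118/(10 + 6) = 43 + 118/16 = 43 + (1/16)*118 = 43 + 59/8 = 403/8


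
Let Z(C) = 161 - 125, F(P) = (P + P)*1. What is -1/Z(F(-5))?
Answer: -1/36 ≈ -0.027778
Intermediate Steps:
F(P) = 2*P (F(P) = (2*P)*1 = 2*P)
Z(C) = 36
-1/Z(F(-5)) = -1/36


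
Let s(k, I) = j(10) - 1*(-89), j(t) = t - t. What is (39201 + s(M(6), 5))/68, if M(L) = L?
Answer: 19645/34 ≈ 577.79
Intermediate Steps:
j(t) = 0
s(k, I) = 89 (s(k, I) = 0 - 1*(-89) = 0 + 89 = 89)
(39201 + s(M(6), 5))/68 = (39201 + 89)/68 = 39290*(1/68) = 19645/34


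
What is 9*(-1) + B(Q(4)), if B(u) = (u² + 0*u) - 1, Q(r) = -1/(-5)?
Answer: -249/25 ≈ -9.9600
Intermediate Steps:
Q(r) = ⅕ (Q(r) = -1*(-⅕) = ⅕)
B(u) = -1 + u² (B(u) = (u² + 0) - 1 = u² - 1 = -1 + u²)
9*(-1) + B(Q(4)) = 9*(-1) + (-1 + (⅕)²) = -9 + (-1 + 1/25) = -9 - 24/25 = -249/25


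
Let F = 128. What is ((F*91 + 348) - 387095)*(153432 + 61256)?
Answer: -80529254112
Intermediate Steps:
((F*91 + 348) - 387095)*(153432 + 61256) = ((128*91 + 348) - 387095)*(153432 + 61256) = ((11648 + 348) - 387095)*214688 = (11996 - 387095)*214688 = -375099*214688 = -80529254112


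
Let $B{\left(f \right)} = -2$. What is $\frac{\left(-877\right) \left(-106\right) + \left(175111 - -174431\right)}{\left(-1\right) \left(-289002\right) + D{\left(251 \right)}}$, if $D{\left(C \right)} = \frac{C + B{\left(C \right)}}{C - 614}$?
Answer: $\frac{53542984}{34969159} \approx 1.5311$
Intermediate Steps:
$D{\left(C \right)} = \frac{-2 + C}{-614 + C}$ ($D{\left(C \right)} = \frac{C - 2}{C - 614} = \frac{-2 + C}{-614 + C}$)
$\frac{\left(-877\right) \left(-106\right) + \left(175111 - -174431\right)}{\left(-1\right) \left(-289002\right) + D{\left(251 \right)}} = \frac{\left(-877\right) \left(-106\right) + \left(175111 - -174431\right)}{\left(-1\right) \left(-289002\right) + \frac{-2 + 251}{-614 + 251}} = \frac{92962 + \left(175111 + 174431\right)}{289002 + \frac{1}{-363} \cdot 249} = \frac{92962 + 349542}{289002 - \frac{83}{121}} = \frac{442504}{289002 - \frac{83}{121}} = \frac{442504}{\frac{34969159}{121}} = 442504 \cdot \frac{121}{34969159} = \frac{53542984}{34969159}$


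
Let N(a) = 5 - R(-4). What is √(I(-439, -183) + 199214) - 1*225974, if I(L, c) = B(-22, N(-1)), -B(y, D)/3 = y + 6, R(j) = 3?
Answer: -225974 + √199262 ≈ -2.2553e+5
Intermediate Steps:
N(a) = 2 (N(a) = 5 - 1*3 = 5 - 3 = 2)
B(y, D) = -18 - 3*y (B(y, D) = -3*(y + 6) = -3*(6 + y) = -18 - 3*y)
I(L, c) = 48 (I(L, c) = -18 - 3*(-22) = -18 + 66 = 48)
√(I(-439, -183) + 199214) - 1*225974 = √(48 + 199214) - 1*225974 = √199262 - 225974 = -225974 + √199262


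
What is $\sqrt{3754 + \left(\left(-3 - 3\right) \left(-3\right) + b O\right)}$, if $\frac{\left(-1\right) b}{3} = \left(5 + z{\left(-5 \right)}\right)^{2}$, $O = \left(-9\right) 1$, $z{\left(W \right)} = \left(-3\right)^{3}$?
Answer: $2 \sqrt{4210} \approx 129.77$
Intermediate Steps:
$z{\left(W \right)} = -27$
$O = -9$
$b = -1452$ ($b = - 3 \left(5 - 27\right)^{2} = - 3 \left(-22\right)^{2} = \left(-3\right) 484 = -1452$)
$\sqrt{3754 + \left(\left(-3 - 3\right) \left(-3\right) + b O\right)} = \sqrt{3754 + \left(\left(-3 - 3\right) \left(-3\right) - -13068\right)} = \sqrt{3754 + \left(\left(-6\right) \left(-3\right) + 13068\right)} = \sqrt{3754 + \left(18 + 13068\right)} = \sqrt{3754 + 13086} = \sqrt{16840} = 2 \sqrt{4210}$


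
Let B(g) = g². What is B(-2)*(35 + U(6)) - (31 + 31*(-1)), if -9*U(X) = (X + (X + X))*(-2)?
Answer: 156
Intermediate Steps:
U(X) = 2*X/3 (U(X) = -(X + (X + X))*(-2)/9 = -(X + 2*X)*(-2)/9 = -3*X*(-2)/9 = -(-2)*X/3 = 2*X/3)
B(-2)*(35 + U(6)) - (31 + 31*(-1)) = (-2)²*(35 + (⅔)*6) - (31 + 31*(-1)) = 4*(35 + 4) - (31 - 31) = 4*39 - 1*0 = 156 + 0 = 156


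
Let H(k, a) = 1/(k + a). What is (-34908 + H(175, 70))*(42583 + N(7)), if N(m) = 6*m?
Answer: -72909712975/49 ≈ -1.4880e+9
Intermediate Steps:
H(k, a) = 1/(a + k)
(-34908 + H(175, 70))*(42583 + N(7)) = (-34908 + 1/(70 + 175))*(42583 + 6*7) = (-34908 + 1/245)*(42583 + 42) = (-34908 + 1/245)*42625 = -8552459/245*42625 = -72909712975/49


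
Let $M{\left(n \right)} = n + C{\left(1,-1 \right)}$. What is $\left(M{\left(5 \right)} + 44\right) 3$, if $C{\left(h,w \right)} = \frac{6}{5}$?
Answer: $\frac{753}{5} \approx 150.6$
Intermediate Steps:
$C{\left(h,w \right)} = \frac{6}{5}$ ($C{\left(h,w \right)} = 6 \cdot \frac{1}{5} = \frac{6}{5}$)
$M{\left(n \right)} = \frac{6}{5} + n$ ($M{\left(n \right)} = n + \frac{6}{5} = \frac{6}{5} + n$)
$\left(M{\left(5 \right)} + 44\right) 3 = \left(\left(\frac{6}{5} + 5\right) + 44\right) 3 = \left(\frac{31}{5} + 44\right) 3 = \frac{251}{5} \cdot 3 = \frac{753}{5}$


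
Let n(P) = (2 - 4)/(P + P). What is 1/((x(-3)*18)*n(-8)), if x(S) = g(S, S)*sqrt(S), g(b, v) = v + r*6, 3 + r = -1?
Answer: 4*I*sqrt(3)/729 ≈ 0.0095037*I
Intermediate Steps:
r = -4 (r = -3 - 1 = -4)
g(b, v) = -24 + v (g(b, v) = v - 4*6 = v - 24 = -24 + v)
x(S) = sqrt(S)*(-24 + S) (x(S) = (-24 + S)*sqrt(S) = sqrt(S)*(-24 + S))
n(P) = -1/P (n(P) = -2*1/(2*P) = -1/P)
1/((x(-3)*18)*n(-8)) = 1/(((sqrt(-3)*(-24 - 3))*18)*(-1/(-8))) = 1/((((I*sqrt(3))*(-27))*18)*(-1*(-1/8))) = 1/((-27*I*sqrt(3)*18)*(1/8)) = 1/(-486*I*sqrt(3)*(1/8)) = 1/(-243*I*sqrt(3)/4) = 4*I*sqrt(3)/729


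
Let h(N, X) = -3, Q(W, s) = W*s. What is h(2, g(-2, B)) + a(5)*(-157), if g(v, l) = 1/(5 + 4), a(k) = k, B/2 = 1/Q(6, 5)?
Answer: -788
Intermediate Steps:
B = 1/15 (B = 2/((6*5)) = 2/30 = 2*(1/30) = 1/15 ≈ 0.066667)
g(v, l) = ⅑ (g(v, l) = 1/9 = ⅑)
h(2, g(-2, B)) + a(5)*(-157) = -3 + 5*(-157) = -3 - 785 = -788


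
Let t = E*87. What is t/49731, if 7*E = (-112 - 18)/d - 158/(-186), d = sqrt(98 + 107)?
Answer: 2291/10791627 - 754*sqrt(205)/4757599 ≈ -0.0020568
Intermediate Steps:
d = sqrt(205) ≈ 14.318
E = 79/651 - 26*sqrt(205)/287 (E = ((-112 - 18)/(sqrt(205)) - 158/(-186))/7 = (-26*sqrt(205)/41 - 158*(-1/186))/7 = (-26*sqrt(205)/41 + 79/93)/7 = (79/93 - 26*sqrt(205)/41)/7 = 79/651 - 26*sqrt(205)/287 ≈ -1.1757)
t = 2291/217 - 2262*sqrt(205)/287 (t = (79/651 - 26*sqrt(205)/287)*87 = 2291/217 - 2262*sqrt(205)/287 ≈ -102.29)
t/49731 = (2291/217 - 2262*sqrt(205)/287)/49731 = (2291/217 - 2262*sqrt(205)/287)*(1/49731) = 2291/10791627 - 754*sqrt(205)/4757599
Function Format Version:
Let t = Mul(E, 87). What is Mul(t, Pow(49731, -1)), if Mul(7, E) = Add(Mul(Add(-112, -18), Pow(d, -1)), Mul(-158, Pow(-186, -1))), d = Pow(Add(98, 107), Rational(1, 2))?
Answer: Add(Rational(2291, 10791627), Mul(Rational(-754, 4757599), Pow(205, Rational(1, 2)))) ≈ -0.0020568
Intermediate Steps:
d = Pow(205, Rational(1, 2)) ≈ 14.318
E = Add(Rational(79, 651), Mul(Rational(-26, 287), Pow(205, Rational(1, 2)))) (E = Mul(Rational(1, 7), Add(Mul(Add(-112, -18), Pow(Pow(205, Rational(1, 2)), -1)), Mul(-158, Pow(-186, -1)))) = Mul(Rational(1, 7), Add(Mul(-130, Mul(Rational(1, 205), Pow(205, Rational(1, 2)))), Mul(-158, Rational(-1, 186)))) = Mul(Rational(1, 7), Add(Mul(Rational(-26, 41), Pow(205, Rational(1, 2))), Rational(79, 93))) = Mul(Rational(1, 7), Add(Rational(79, 93), Mul(Rational(-26, 41), Pow(205, Rational(1, 2))))) = Add(Rational(79, 651), Mul(Rational(-26, 287), Pow(205, Rational(1, 2)))) ≈ -1.1757)
t = Add(Rational(2291, 217), Mul(Rational(-2262, 287), Pow(205, Rational(1, 2)))) (t = Mul(Add(Rational(79, 651), Mul(Rational(-26, 287), Pow(205, Rational(1, 2)))), 87) = Add(Rational(2291, 217), Mul(Rational(-2262, 287), Pow(205, Rational(1, 2)))) ≈ -102.29)
Mul(t, Pow(49731, -1)) = Mul(Add(Rational(2291, 217), Mul(Rational(-2262, 287), Pow(205, Rational(1, 2)))), Pow(49731, -1)) = Mul(Add(Rational(2291, 217), Mul(Rational(-2262, 287), Pow(205, Rational(1, 2)))), Rational(1, 49731)) = Add(Rational(2291, 10791627), Mul(Rational(-754, 4757599), Pow(205, Rational(1, 2))))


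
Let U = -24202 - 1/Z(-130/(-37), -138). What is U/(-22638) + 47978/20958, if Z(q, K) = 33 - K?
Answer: 6487217239/1931677902 ≈ 3.3583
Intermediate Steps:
U = -4138543/171 (U = -24202 - 1/(33 - 1*(-138)) = -24202 - 1/(33 + 138) = -24202 - 1/171 = -4138543/171 ≈ -24202.)
U/(-22638) + 47978/20958 = -4138543/171/(-22638) + 47978/20958 = -4138543/171*(-1/22638) + 47978*(1/20958) = 4138543/3871098 + 3427/1497 = 6487217239/1931677902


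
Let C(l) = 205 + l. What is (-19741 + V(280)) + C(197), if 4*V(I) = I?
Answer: -19269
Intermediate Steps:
V(I) = I/4
(-19741 + V(280)) + C(197) = (-19741 + (¼)*280) + (205 + 197) = (-19741 + 70) + 402 = -19671 + 402 = -19269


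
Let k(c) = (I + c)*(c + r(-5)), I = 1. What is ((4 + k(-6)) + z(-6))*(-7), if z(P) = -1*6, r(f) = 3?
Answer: -91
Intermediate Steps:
k(c) = (1 + c)*(3 + c) (k(c) = (1 + c)*(c + 3) = (1 + c)*(3 + c))
z(P) = -6
((4 + k(-6)) + z(-6))*(-7) = ((4 + (3 + (-6)² + 4*(-6))) - 6)*(-7) = ((4 + (3 + 36 - 24)) - 6)*(-7) = ((4 + 15) - 6)*(-7) = (19 - 6)*(-7) = 13*(-7) = -91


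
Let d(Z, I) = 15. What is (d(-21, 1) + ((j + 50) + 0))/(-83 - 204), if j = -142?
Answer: 11/41 ≈ 0.26829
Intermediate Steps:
(d(-21, 1) + ((j + 50) + 0))/(-83 - 204) = (15 + ((-142 + 50) + 0))/(-83 - 204) = (15 + (-92 + 0))/(-287) = (15 - 92)*(-1/287) = -77*(-1/287) = 11/41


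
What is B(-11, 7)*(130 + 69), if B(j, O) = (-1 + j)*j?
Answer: 26268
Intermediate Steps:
B(j, O) = j*(-1 + j)
B(-11, 7)*(130 + 69) = (-11*(-1 - 11))*(130 + 69) = -11*(-12)*199 = 132*199 = 26268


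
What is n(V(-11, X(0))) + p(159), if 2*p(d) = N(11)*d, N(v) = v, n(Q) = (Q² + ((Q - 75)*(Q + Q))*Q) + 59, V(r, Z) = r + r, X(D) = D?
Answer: -184957/2 ≈ -92479.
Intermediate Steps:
V(r, Z) = 2*r
n(Q) = 59 + Q² + 2*Q²*(-75 + Q) (n(Q) = (Q² + ((-75 + Q)*(2*Q))*Q) + 59 = (Q² + (2*Q*(-75 + Q))*Q) + 59 = (Q² + 2*Q²*(-75 + Q)) + 59 = 59 + Q² + 2*Q²*(-75 + Q))
p(d) = 11*d/2 (p(d) = (11*d)/2 = 11*d/2)
n(V(-11, X(0))) + p(159) = (59 - 149*(2*(-11))² + 2*(2*(-11))³) + (11/2)*159 = (59 - 149*(-22)² + 2*(-22)³) + 1749/2 = (59 - 149*484 + 2*(-10648)) + 1749/2 = (59 - 72116 - 21296) + 1749/2 = -93353 + 1749/2 = -184957/2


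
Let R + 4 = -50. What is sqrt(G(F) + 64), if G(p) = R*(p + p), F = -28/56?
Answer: sqrt(118) ≈ 10.863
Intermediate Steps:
R = -54 (R = -4 - 50 = -54)
F = -1/2 (F = -28*1/56 = -1/2 ≈ -0.50000)
G(p) = -108*p (G(p) = -54*(p + p) = -108*p)
sqrt(G(F) + 64) = sqrt(-108*(-1/2) + 64) = sqrt(54 + 64) = sqrt(118)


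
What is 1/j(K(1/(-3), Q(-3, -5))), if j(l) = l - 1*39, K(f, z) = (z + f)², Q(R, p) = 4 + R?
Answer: -9/347 ≈ -0.025937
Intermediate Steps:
K(f, z) = (f + z)²
j(l) = -39 + l (j(l) = l - 39 = -39 + l)
1/j(K(1/(-3), Q(-3, -5))) = 1/(-39 + (1/(-3) + (4 - 3))²) = 1/(-39 + (-⅓ + 1)²) = 1/(-39 + (⅔)²) = 1/(-39 + 4/9) = 1/(-347/9) = -9/347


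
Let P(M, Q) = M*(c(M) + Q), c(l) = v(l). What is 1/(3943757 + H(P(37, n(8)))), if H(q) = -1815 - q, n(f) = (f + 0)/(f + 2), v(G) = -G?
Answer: 5/19716407 ≈ 2.5360e-7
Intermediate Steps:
c(l) = -l
n(f) = f/(2 + f)
P(M, Q) = M*(Q - M) (P(M, Q) = M*(-M + Q) = M*(Q - M))
1/(3943757 + H(P(37, n(8)))) = 1/(3943757 + (-1815 - 37*(8/(2 + 8) - 1*37))) = 1/(3943757 + (-1815 - 37*(8/10 - 37))) = 1/(3943757 + (-1815 - 37*(8*(1/10) - 37))) = 1/(3943757 + (-1815 - 37*(4/5 - 37))) = 1/(3943757 + (-1815 - 37*(-181)/5)) = 1/(3943757 + (-1815 - 1*(-6697/5))) = 1/(3943757 + (-1815 + 6697/5)) = 1/(3943757 - 2378/5) = 1/(19716407/5) = 5/19716407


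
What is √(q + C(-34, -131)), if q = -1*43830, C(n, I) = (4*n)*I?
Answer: I*√26014 ≈ 161.29*I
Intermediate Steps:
C(n, I) = 4*I*n
q = -43830
√(q + C(-34, -131)) = √(-43830 + 4*(-131)*(-34)) = √(-43830 + 17816) = √(-26014) = I*√26014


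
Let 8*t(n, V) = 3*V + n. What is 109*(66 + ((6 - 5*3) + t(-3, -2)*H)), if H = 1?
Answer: 48723/8 ≈ 6090.4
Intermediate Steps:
t(n, V) = n/8 + 3*V/8 (t(n, V) = (3*V + n)/8 = (n + 3*V)/8 = n/8 + 3*V/8)
109*(66 + ((6 - 5*3) + t(-3, -2)*H)) = 109*(66 + ((6 - 5*3) + ((⅛)*(-3) + (3/8)*(-2))*1)) = 109*(66 + ((6 - 15) + (-3/8 - ¾)*1)) = 109*(66 + (-9 - 9/8*1)) = 109*(66 + (-9 - 9/8)) = 109*(66 - 81/8) = 109*(447/8) = 48723/8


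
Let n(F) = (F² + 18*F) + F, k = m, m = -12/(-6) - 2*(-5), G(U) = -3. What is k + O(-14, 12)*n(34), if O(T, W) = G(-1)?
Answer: -5394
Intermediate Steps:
O(T, W) = -3
m = 12 (m = -12*(-⅙) + 10 = 2 + 10 = 12)
k = 12
n(F) = F² + 19*F
k + O(-14, 12)*n(34) = 12 - 102*(19 + 34) = 12 - 102*53 = 12 - 3*1802 = 12 - 5406 = -5394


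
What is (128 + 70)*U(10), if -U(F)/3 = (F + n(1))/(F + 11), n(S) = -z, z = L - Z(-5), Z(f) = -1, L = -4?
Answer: -2574/7 ≈ -367.71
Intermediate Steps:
z = -3 (z = -4 - 1*(-1) = -4 + 1 = -3)
n(S) = 3 (n(S) = -1*(-3) = 3)
U(F) = -3*(3 + F)/(11 + F) (U(F) = -3*(F + 3)/(F + 11) = -3*(3 + F)/(11 + F))
(128 + 70)*U(10) = (128 + 70)*(3*(-3 - 1*10)/(11 + 10)) = 198*(3*(-3 - 10)/21) = 198*(3*(1/21)*(-13)) = 198*(-13/7) = -2574/7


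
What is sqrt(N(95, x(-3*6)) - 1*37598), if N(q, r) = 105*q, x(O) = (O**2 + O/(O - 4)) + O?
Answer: I*sqrt(27623) ≈ 166.2*I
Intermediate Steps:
x(O) = O + O**2 + O/(-4 + O) (x(O) = (O**2 + O/(-4 + O)) + O = O + O**2 + O/(-4 + O))
sqrt(N(95, x(-3*6)) - 1*37598) = sqrt(105*95 - 1*37598) = sqrt(9975 - 37598) = sqrt(-27623) = I*sqrt(27623)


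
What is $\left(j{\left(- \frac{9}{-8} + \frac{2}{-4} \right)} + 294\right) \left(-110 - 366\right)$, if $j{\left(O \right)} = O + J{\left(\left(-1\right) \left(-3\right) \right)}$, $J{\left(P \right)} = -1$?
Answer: $- \frac{279531}{2} \approx -1.3977 \cdot 10^{5}$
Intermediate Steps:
$j{\left(O \right)} = -1 + O$ ($j{\left(O \right)} = O - 1 = -1 + O$)
$\left(j{\left(- \frac{9}{-8} + \frac{2}{-4} \right)} + 294\right) \left(-110 - 366\right) = \left(\left(-1 + \left(- \frac{9}{-8} + \frac{2}{-4}\right)\right) + 294\right) \left(-110 - 366\right) = \left(\left(-1 + \left(\left(-9\right) \left(- \frac{1}{8}\right) + 2 \left(- \frac{1}{4}\right)\right)\right) + 294\right) \left(-476\right) = \left(\left(-1 + \left(\frac{9}{8} - \frac{1}{2}\right)\right) + 294\right) \left(-476\right) = \left(\left(-1 + \frac{5}{8}\right) + 294\right) \left(-476\right) = \left(- \frac{3}{8} + 294\right) \left(-476\right) = \frac{2349}{8} \left(-476\right) = - \frac{279531}{2}$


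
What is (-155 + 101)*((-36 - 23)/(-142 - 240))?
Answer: -1593/191 ≈ -8.3403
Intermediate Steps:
(-155 + 101)*((-36 - 23)/(-142 - 240)) = -(-3186)/(-382) = -(-3186)*(-1)/382 = -54*59/382 = -1593/191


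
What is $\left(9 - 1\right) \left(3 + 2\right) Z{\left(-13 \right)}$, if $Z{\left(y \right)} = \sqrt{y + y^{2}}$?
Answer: $80 \sqrt{39} \approx 499.6$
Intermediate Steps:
$\left(9 - 1\right) \left(3 + 2\right) Z{\left(-13 \right)} = \left(9 - 1\right) \left(3 + 2\right) \sqrt{- 13 \left(1 - 13\right)} = 8 \cdot 5 \sqrt{\left(-13\right) \left(-12\right)} = 40 \sqrt{156} = 40 \cdot 2 \sqrt{39} = 80 \sqrt{39}$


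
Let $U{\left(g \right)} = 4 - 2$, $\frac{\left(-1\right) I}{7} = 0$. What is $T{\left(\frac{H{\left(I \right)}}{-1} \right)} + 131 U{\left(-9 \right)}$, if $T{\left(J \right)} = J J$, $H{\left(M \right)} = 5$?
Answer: $287$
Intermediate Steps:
$I = 0$ ($I = \left(-7\right) 0 = 0$)
$U{\left(g \right)} = 2$ ($U{\left(g \right)} = 4 - 2 = 2$)
$T{\left(J \right)} = J^{2}$
$T{\left(\frac{H{\left(I \right)}}{-1} \right)} + 131 U{\left(-9 \right)} = \left(\frac{5}{-1}\right)^{2} + 131 \cdot 2 = \left(5 \left(-1\right)\right)^{2} + 262 = \left(-5\right)^{2} + 262 = 25 + 262 = 287$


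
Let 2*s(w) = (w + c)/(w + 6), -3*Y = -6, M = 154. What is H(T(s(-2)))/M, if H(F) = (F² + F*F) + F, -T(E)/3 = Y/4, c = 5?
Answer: 3/154 ≈ 0.019481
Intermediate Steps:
Y = 2 (Y = -⅓*(-6) = 2)
s(w) = (5 + w)/(2*(6 + w)) (s(w) = ((w + 5)/(w + 6))/2 = ((5 + w)/(6 + w))/2 = (5 + w)/(2*(6 + w)))
T(E) = -3/2 (T(E) = -6/4 = -3*½ = -3/2)
H(F) = F + 2*F² (H(F) = (F² + F²) + F = 2*F² + F = F + 2*F²)
H(T(s(-2)))/M = -3*(1 + 2*(-3/2))/2/154 = -3*(1 - 3)/2*(1/154) = -3/2*(-2)*(1/154) = 3*(1/154) = 3/154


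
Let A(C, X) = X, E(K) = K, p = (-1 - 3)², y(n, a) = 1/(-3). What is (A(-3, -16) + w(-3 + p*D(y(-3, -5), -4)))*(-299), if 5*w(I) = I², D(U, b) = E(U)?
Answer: 5681/9 ≈ 631.22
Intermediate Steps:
y(n, a) = -⅓
p = 16 (p = (-4)² = 16)
D(U, b) = U
w(I) = I²/5
(A(-3, -16) + w(-3 + p*D(y(-3, -5), -4)))*(-299) = (-16 + (-3 + 16*(-⅓))²/5)*(-299) = (-16 + (-3 - 16/3)²/5)*(-299) = (-16 + (-25/3)²/5)*(-299) = (-16 + (⅕)*(625/9))*(-299) = (-16 + 125/9)*(-299) = -19/9*(-299) = 5681/9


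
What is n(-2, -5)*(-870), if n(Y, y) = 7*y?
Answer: 30450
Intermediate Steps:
n(-2, -5)*(-870) = (7*(-5))*(-870) = -35*(-870) = 30450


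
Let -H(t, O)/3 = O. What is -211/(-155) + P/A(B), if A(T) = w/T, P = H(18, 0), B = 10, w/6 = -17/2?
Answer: 211/155 ≈ 1.3613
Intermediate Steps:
H(t, O) = -3*O
w = -51 (w = 6*(-17/2) = -51)
P = 0 (P = -3*0 = 0)
A(T) = -51/T
-211/(-155) + P/A(B) = -211/(-155) + 0/((-51/10)) = -211*(-1/155) + 0/((-51*⅒)) = 211/155 + 0/(-51/10) = 211/155 + 0*(-10/51) = 211/155 + 0 = 211/155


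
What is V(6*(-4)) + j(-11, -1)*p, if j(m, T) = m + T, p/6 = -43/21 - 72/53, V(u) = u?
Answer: 82080/371 ≈ 221.24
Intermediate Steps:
p = -7582/371 (p = 6*(-43/21 - 72/53) = 6*(-3791/1113) = -7582/371 ≈ -20.437)
j(m, T) = T + m
V(6*(-4)) + j(-11, -1)*p = 6*(-4) + (-1 - 11)*(-7582/371) = -24 - 12*(-7582/371) = -24 + 90984/371 = 82080/371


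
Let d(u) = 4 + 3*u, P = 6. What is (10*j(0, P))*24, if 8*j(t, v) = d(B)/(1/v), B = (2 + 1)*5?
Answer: 8820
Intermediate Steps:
B = 15 (B = 3*5 = 15)
j(t, v) = 49*v/8 (j(t, v) = ((4 + 3*15)/(1/v))/8 = ((4 + 45)*v)/8 = (49*v)/8 = 49*v/8)
(10*j(0, P))*24 = (10*((49/8)*6))*24 = (10*(147/4))*24 = (735/2)*24 = 8820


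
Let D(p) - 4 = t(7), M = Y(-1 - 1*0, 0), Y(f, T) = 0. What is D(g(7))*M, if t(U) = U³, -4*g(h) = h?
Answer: 0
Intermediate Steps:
g(h) = -h/4
M = 0
D(p) = 347 (D(p) = 4 + 7³ = 4 + 343 = 347)
D(g(7))*M = 347*0 = 0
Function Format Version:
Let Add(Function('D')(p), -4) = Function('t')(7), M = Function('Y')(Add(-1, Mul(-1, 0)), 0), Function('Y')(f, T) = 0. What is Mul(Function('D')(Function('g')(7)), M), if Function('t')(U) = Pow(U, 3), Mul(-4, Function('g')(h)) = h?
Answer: 0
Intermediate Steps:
Function('g')(h) = Mul(Rational(-1, 4), h)
M = 0
Function('D')(p) = 347 (Function('D')(p) = Add(4, Pow(7, 3)) = Add(4, 343) = 347)
Mul(Function('D')(Function('g')(7)), M) = Mul(347, 0) = 0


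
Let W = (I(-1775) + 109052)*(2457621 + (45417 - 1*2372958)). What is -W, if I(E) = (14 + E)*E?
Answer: -420786296160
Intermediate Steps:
I(E) = E*(14 + E)
W = 420786296160 (W = (-1775*(14 - 1775) + 109052)*(2457621 + (45417 - 1*2372958)) = (-1775*(-1761) + 109052)*(2457621 + (45417 - 2372958)) = (3125775 + 109052)*(2457621 - 2327541) = 3234827*130080 = 420786296160)
-W = -1*420786296160 = -420786296160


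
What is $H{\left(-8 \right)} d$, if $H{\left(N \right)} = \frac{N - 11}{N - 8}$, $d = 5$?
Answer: $\frac{95}{16} \approx 5.9375$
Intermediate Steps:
$H{\left(N \right)} = \frac{-11 + N}{-8 + N}$
$H{\left(-8 \right)} d = \frac{-11 - 8}{-8 - 8} \cdot 5 = \frac{1}{-16} \left(-19\right) 5 = \left(- \frac{1}{16}\right) \left(-19\right) 5 = \frac{19}{16} \cdot 5 = \frac{95}{16}$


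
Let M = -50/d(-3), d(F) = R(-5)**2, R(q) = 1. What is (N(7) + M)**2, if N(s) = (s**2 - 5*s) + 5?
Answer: 961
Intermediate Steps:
N(s) = 5 + s**2 - 5*s
d(F) = 1 (d(F) = 1**2 = 1)
M = -50 (M = -50/1 = -50*1 = -50)
(N(7) + M)**2 = ((5 + 7**2 - 5*7) - 50)**2 = ((5 + 49 - 35) - 50)**2 = (19 - 50)**2 = (-31)**2 = 961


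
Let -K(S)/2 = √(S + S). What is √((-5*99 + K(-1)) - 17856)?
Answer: √(-18351 - 2*I*√2) ≈ 0.01 - 135.47*I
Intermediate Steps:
K(S) = -2*√2*√S (K(S) = -2*√(S + S) = -2*√2*√S)
√((-5*99 + K(-1)) - 17856) = √((-5*99 - 2*√2*√(-1)) - 17856) = √((-495 - 2*√2*I) - 17856) = √((-495 - 2*I*√2) - 17856) = √(-18351 - 2*I*√2)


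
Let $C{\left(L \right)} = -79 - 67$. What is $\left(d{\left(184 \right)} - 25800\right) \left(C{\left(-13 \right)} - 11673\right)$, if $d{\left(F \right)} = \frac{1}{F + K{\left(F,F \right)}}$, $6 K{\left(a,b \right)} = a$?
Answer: $\frac{196375013343}{644} \approx 3.0493 \cdot 10^{8}$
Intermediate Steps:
$K{\left(a,b \right)} = \frac{a}{6}$
$C{\left(L \right)} = -146$ ($C{\left(L \right)} = -79 - 67 = -146$)
$d{\left(F \right)} = \frac{6}{7 F}$ ($d{\left(F \right)} = \frac{1}{F + \frac{F}{6}} = \frac{1}{\frac{7}{6} F} = \frac{6}{7 F}$)
$\left(d{\left(184 \right)} - 25800\right) \left(C{\left(-13 \right)} - 11673\right) = \left(\frac{6}{7 \cdot 184} - 25800\right) \left(-146 - 11673\right) = \left(\frac{6}{7} \cdot \frac{1}{184} - 25800\right) \left(-11819\right) = \left(\frac{3}{644} - 25800\right) \left(-11819\right) = \left(- \frac{16615197}{644}\right) \left(-11819\right) = \frac{196375013343}{644}$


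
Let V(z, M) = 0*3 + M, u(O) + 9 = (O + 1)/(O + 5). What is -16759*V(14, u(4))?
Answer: 1273684/9 ≈ 1.4152e+5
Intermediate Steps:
u(O) = -9 + (1 + O)/(5 + O) (u(O) = -9 + (O + 1)/(O + 5) = -9 + (1 + O)/(5 + O))
V(z, M) = M (V(z, M) = 0 + M = M)
-16759*V(14, u(4)) = -67036*(-11 - 2*4)/(5 + 4) = -67036*(-11 - 8)/9 = -67036*(-19)/9 = -16759*(-76/9) = 1273684/9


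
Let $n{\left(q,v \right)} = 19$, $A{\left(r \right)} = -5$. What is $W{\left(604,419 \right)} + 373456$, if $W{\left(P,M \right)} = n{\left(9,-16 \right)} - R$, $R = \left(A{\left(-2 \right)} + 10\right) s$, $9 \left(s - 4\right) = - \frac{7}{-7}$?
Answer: $\frac{3361090}{9} \approx 3.7345 \cdot 10^{5}$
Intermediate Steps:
$s = \frac{37}{9}$ ($s = 4 + \frac{\left(-7\right) \frac{1}{-7}}{9} = 4 + \frac{\left(-7\right) \left(- \frac{1}{7}\right)}{9} = 4 + \frac{1}{9} \cdot 1 = 4 + \frac{1}{9} = \frac{37}{9} \approx 4.1111$)
$R = \frac{185}{9}$ ($R = \left(-5 + 10\right) \frac{37}{9} = 5 \cdot \frac{37}{9} = \frac{185}{9} \approx 20.556$)
$W{\left(P,M \right)} = - \frac{14}{9}$ ($W{\left(P,M \right)} = 19 - \frac{185}{9} = - \frac{14}{9}$)
$W{\left(604,419 \right)} + 373456 = - \frac{14}{9} + 373456 = \frac{3361090}{9}$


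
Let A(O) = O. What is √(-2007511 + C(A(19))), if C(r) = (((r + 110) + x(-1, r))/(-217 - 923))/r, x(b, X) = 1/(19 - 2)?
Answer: I*√188497454166570/9690 ≈ 1416.9*I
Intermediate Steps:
x(b, X) = 1/17
C(r) = (-1871/19380 - r/1140)/r (C(r) = (((r + 110) + 1/17)/(-217 - 923))/r = (((110 + r) + 1/17)/(-1140))/r = ((1871/17 + r)*(-1/1140))/r = (-1871/19380 - r/1140)/r)
√(-2007511 + C(A(19))) = √(-2007511 + (1/19380)*(-1871 - 17*19)/19) = √(-2007511 + (1/19380)*(1/19)*(-1871 - 323)) = √(-2007511 + (1/19380)*(1/19)*(-2194)) = √(-2007511 - 1097/184110) = √(-369602851307/184110) = I*√188497454166570/9690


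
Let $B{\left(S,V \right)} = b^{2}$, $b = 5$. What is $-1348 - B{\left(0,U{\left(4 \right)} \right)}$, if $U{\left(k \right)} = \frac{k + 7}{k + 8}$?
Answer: $-1373$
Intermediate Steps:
$U{\left(k \right)} = \frac{7 + k}{8 + k}$
$B{\left(S,V \right)} = 25$ ($B{\left(S,V \right)} = 5^{2} = 25$)
$-1348 - B{\left(0,U{\left(4 \right)} \right)} = -1348 - 25 = -1373$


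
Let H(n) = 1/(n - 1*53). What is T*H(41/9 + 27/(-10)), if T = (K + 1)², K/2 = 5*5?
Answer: -234090/4603 ≈ -50.856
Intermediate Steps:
K = 50 (K = 2*(5*5) = 2*25 = 50)
H(n) = 1/(-53 + n) (H(n) = 1/(n - 53) = 1/(-53 + n))
T = 2601 (T = (50 + 1)² = 51² = 2601)
T*H(41/9 + 27/(-10)) = 2601/(-53 + (41/9 + 27/(-10))) = 2601/(-53 + (41*(⅑) + 27*(-⅒))) = 2601/(-53 + (41/9 - 27/10)) = 2601/(-53 + 167/90) = 2601/(-4603/90) = 2601*(-90/4603) = -234090/4603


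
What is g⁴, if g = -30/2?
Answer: 50625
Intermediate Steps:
g = -15 (g = -30*½ = -15)
g⁴ = (-15)⁴ = 50625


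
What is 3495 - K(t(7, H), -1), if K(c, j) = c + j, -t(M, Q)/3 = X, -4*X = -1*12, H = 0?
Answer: 3505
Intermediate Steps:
X = 3 (X = -(-1)*12/4 = -¼*(-12) = 3)
t(M, Q) = -9 (t(M, Q) = -3*3 = -9)
3495 - K(t(7, H), -1) = 3495 - (-9 - 1) = 3495 - 1*(-10) = 3495 + 10 = 3505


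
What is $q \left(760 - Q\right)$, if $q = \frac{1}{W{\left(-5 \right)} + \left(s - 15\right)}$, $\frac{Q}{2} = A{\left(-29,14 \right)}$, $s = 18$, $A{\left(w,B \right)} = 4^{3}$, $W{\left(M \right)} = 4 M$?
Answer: $- \frac{632}{17} \approx -37.176$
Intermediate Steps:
$A{\left(w,B \right)} = 64$
$Q = 128$ ($Q = 2 \cdot 64 = 128$)
$q = - \frac{1}{17}$ ($q = \frac{1}{4 \left(-5\right) + \left(18 - 15\right)} = \frac{1}{-20 + 3} = \frac{1}{-17} = - \frac{1}{17} \approx -0.058824$)
$q \left(760 - Q\right) = - \frac{760 - 128}{17} = \left(- \frac{1}{17}\right) 632 = - \frac{632}{17}$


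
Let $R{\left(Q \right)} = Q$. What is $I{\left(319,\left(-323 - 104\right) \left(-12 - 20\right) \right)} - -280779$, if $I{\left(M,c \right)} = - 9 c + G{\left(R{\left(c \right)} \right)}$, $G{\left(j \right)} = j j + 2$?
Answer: $186862701$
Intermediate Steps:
$G{\left(j \right)} = 2 + j^{2}$ ($G{\left(j \right)} = j^{2} + 2 = 2 + j^{2}$)
$I{\left(M,c \right)} = 2 + c^{2} - 9 c$ ($I{\left(M,c \right)} = - 9 c + \left(2 + c^{2}\right) = 2 + c^{2} - 9 c$)
$I{\left(319,\left(-323 - 104\right) \left(-12 - 20\right) \right)} - -280779 = \left(2 + \left(\left(-323 - 104\right) \left(-12 - 20\right)\right)^{2} - 9 \left(-323 - 104\right) \left(-12 - 20\right)\right) - -280779 = \left(2 + \left(\left(-427\right) \left(-32\right)\right)^{2} - 9 \left(\left(-427\right) \left(-32\right)\right)\right) + 280779 = \left(2 + 13664^{2} - 122976\right) + 280779 = \left(2 + 186704896 - 122976\right) + 280779 = 186581922 + 280779 = 186862701$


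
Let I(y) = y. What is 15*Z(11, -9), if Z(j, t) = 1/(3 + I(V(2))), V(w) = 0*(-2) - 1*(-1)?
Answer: 15/4 ≈ 3.7500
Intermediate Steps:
V(w) = 1 (V(w) = 0 + 1 = 1)
Z(j, t) = 1/4 (Z(j, t) = 1/(3 + 1) = 1/4)
15*Z(11, -9) = 15*(1/4) = 15/4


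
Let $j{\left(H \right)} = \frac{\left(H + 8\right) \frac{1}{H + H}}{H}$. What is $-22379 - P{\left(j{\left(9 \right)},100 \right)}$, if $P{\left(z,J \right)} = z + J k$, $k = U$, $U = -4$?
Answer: $- \frac{3560615}{162} \approx -21979.0$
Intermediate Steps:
$k = -4$
$j{\left(H \right)} = \frac{8 + H}{2 H^{2}}$ ($j{\left(H \right)} = \frac{\left(8 + H\right) \frac{1}{2 H}}{H} = \frac{\frac{1}{2} \frac{1}{H} \left(8 + H\right)}{H} = \frac{8 + H}{2 H^{2}}$)
$P{\left(z,J \right)} = z - 4 J$ ($P{\left(z,J \right)} = z + J \left(-4\right) = z - 4 J$)
$-22379 - P{\left(j{\left(9 \right)},100 \right)} = -22379 - \left(\frac{8 + 9}{2 \cdot 81} - 400\right) = -22379 - \left(\frac{1}{2} \cdot \frac{1}{81} \cdot 17 - 400\right) = -22379 - \left(\frac{17}{162} - 400\right) = -22379 - - \frac{64783}{162} = -22379 + \frac{64783}{162} = - \frac{3560615}{162}$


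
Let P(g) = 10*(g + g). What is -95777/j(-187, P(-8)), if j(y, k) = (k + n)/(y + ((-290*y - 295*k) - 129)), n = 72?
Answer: 440199799/4 ≈ 1.1005e+8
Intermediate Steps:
P(g) = 20*g (P(g) = 10*(2*g) = 20*g)
j(y, k) = (72 + k)/(-129 - 295*k - 289*y) (j(y, k) = (k + 72)/(y + ((-290*y - 295*k) - 129)) = (72 + k)/(y + ((-295*k - 290*y) - 129)) = (72 + k)/(y + (-129 - 295*k - 290*y)) = (72 + k)/(-129 - 295*k - 289*y))
-95777/j(-187, P(-8)) = -95777*(129 + 289*(-187) + 295*(20*(-8)))/(-72 - 20*(-8)) = -95777*(129 - 54043 + 295*(-160))/(-72 - 1*(-160)) = -95777*(129 - 54043 - 47200)/(-72 + 160) = -95777/(88/(-101114)) = -95777/((-1/101114*88)) = -95777/(-44/50557) = -95777*(-50557/44) = 440199799/4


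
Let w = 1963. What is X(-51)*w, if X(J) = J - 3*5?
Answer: -129558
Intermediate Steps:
X(J) = -15 + J (X(J) = J - 15 = -15 + J)
X(-51)*w = (-15 - 51)*1963 = -66*1963 = -129558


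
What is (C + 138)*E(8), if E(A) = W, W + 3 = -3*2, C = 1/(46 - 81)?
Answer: -43461/35 ≈ -1241.7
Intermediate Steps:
C = -1/35 (C = 1/(-35) = -1/35 ≈ -0.028571)
W = -9 (W = -3 - 3*2 = -3 - 6 = -9)
E(A) = -9
(C + 138)*E(8) = (-1/35 + 138)*(-9) = (4829/35)*(-9) = -43461/35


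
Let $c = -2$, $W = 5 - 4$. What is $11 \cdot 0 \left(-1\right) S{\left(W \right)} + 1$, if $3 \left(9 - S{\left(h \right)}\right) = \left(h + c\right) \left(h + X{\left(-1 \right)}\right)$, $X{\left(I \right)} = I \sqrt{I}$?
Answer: $1$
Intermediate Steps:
$W = 1$ ($W = 5 - 4 = 1$)
$X{\left(I \right)} = I^{\frac{3}{2}}$
$S{\left(h \right)} = 9 - \frac{\left(-2 + h\right) \left(h - i\right)}{3}$ ($S{\left(h \right)} = 9 - \frac{\left(h - 2\right) \left(h + \left(-1\right)^{\frac{3}{2}}\right)}{3} = 9 - \frac{\left(-2 + h\right) \left(h - i\right)}{3}$)
$11 \cdot 0 \left(-1\right) S{\left(W \right)} + 1 = 11 \cdot 0 \left(-1\right) \left(9 - \frac{2 i}{3} - \frac{1^{2}}{3} + \frac{1}{3} \cdot 1 \left(2 + i\right)\right) + 1 = 11 \cdot 0 \left(9 - \frac{2 i}{3} - \frac{1}{3} + \left(\frac{2}{3} + \frac{i}{3}\right)\right) + 1 = 11 \cdot 0 \left(\frac{28}{3} - \frac{i}{3}\right) + 1 = 11 \cdot 0 + 1 = 0 + 1 = 1$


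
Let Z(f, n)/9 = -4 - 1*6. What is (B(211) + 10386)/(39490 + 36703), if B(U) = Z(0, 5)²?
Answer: 1422/5861 ≈ 0.24262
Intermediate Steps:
Z(f, n) = -90 (Z(f, n) = 9*(-4 - 1*6) = 9*(-4 - 6) = 9*(-10) = -90)
B(U) = 8100 (B(U) = (-90)² = 8100)
(B(211) + 10386)/(39490 + 36703) = (8100 + 10386)/(39490 + 36703) = 18486/76193 = 18486*(1/76193) = 1422/5861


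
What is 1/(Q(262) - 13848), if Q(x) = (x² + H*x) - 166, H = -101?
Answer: 1/28168 ≈ 3.5501e-5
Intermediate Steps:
Q(x) = -166 + x² - 101*x (Q(x) = (x² - 101*x) - 166 = -166 + x² - 101*x)
1/(Q(262) - 13848) = 1/((-166 + 262² - 101*262) - 13848) = 1/((-166 + 68644 - 26462) - 13848) = 1/(42016 - 13848) = 1/28168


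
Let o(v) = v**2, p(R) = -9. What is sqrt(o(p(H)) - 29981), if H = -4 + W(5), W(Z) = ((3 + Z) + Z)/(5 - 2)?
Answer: 10*I*sqrt(299) ≈ 172.92*I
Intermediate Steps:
W(Z) = 1 + 2*Z/3 (W(Z) = (3 + 2*Z)/3 = (3 + 2*Z)*(1/3) = 1 + 2*Z/3)
H = 1/3 (H = -4 + (1 + (2/3)*5) = -4 + (1 + 10/3) = -4 + 13/3 = 1/3 ≈ 0.33333)
sqrt(o(p(H)) - 29981) = sqrt((-9)**2 - 29981) = sqrt(81 - 29981) = sqrt(-29900) = 10*I*sqrt(299)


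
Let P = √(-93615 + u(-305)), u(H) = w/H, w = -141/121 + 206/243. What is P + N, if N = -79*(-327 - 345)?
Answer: 53088 + 2*I*√192042797087505/90585 ≈ 53088.0 + 305.97*I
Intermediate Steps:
w = -9337/29403 (w = -141*1/121 + 206*(1/243) = -141/121 + 206/243 = -9337/29403 ≈ -0.31755)
u(H) = -9337/(29403*H)
N = 53088 (N = -79*(-672) = 53088)
P = 2*I*√192042797087505/90585 (P = √(-93615 - 9337/29403/(-305)) = √(-93615 - 9337/29403*(-1/305)) = √(-93615 + 9337/8967915) = √(-839531353388/8967915) = 2*I*√192042797087505/90585 ≈ 305.97*I)
P + N = 2*I*√192042797087505/90585 + 53088 = 53088 + 2*I*√192042797087505/90585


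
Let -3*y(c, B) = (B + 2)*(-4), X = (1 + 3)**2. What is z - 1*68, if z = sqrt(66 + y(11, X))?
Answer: -68 + 3*sqrt(10) ≈ -58.513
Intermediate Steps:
X = 16 (X = 4**2 = 16)
y(c, B) = 8/3 + 4*B/3 (y(c, B) = -(B + 2)*(-4)/3 = -(2 + B)*(-4)/3 = -(-8 - 4*B)/3 = 8/3 + 4*B/3)
z = 3*sqrt(10) (z = sqrt(66 + (8/3 + (4/3)*16)) = sqrt(66 + (8/3 + 64/3)) = sqrt(66 + 24) = sqrt(90) = 3*sqrt(10) ≈ 9.4868)
z - 1*68 = 3*sqrt(10) - 1*68 = 3*sqrt(10) - 68 = -68 + 3*sqrt(10)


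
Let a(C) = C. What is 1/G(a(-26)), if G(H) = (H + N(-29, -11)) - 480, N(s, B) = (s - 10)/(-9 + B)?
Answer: -20/10081 ≈ -0.0019839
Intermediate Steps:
N(s, B) = (-10 + s)/(-9 + B)
G(H) = -9561/20 + H (G(H) = (H + (-10 - 29)/(-9 - 11)) - 480 = (H - 39/(-20)) - 480 = (H - 1/20*(-39)) - 480 = (H + 39/20) - 480 = (39/20 + H) - 480 = -9561/20 + H)
1/G(a(-26)) = 1/(-9561/20 - 26) = 1/(-10081/20) = -20/10081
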